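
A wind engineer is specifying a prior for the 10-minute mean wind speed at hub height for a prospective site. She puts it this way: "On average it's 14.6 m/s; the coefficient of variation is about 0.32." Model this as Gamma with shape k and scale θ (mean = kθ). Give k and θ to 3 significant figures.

k ≈ 9.77, θ ≈ 1.5

For Gamma(k, scale θ): mean = kθ, variance = kθ², so CV = 1/√k.
CV = 0.32, hence k = 1/CV² = 9.77.
Then θ = mean/k = 14.6/9.77 = 1.5.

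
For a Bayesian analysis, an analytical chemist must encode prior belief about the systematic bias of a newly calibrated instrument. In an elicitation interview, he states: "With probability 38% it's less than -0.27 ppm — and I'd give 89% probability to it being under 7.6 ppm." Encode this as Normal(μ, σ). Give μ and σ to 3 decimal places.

For Normal(μ,σ), the p-quantile is μ + z_p·σ. Here z_{0.38} = -0.3055, z_{0.89} = 1.227.
So -0.27 = μ − 0.3055σ and 7.6 = μ + 1.227σ.
Subtracting: σ = (7.6 − -0.27)/(1.227 − (-0.3055)) = 5.137.
Then μ = -0.27 − (-0.3055)·5.137 = 1.299.

μ = 1.299, σ = 5.137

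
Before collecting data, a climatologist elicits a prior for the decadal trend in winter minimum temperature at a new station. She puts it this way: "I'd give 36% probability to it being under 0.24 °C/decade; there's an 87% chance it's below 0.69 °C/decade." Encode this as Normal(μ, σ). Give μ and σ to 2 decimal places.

For Normal(μ,σ), the p-quantile is μ + z_p·σ. Here z_{0.36} = -0.3585, z_{0.87} = 1.126.
So 0.24 = μ − 0.3585σ and 0.69 = μ + 1.126σ.
Subtracting: σ = (0.69 − 0.24)/(1.126 − (-0.3585)) = 0.30.
Then μ = 0.24 − (-0.3585)·0.30 = 0.35.

μ = 0.35, σ = 0.30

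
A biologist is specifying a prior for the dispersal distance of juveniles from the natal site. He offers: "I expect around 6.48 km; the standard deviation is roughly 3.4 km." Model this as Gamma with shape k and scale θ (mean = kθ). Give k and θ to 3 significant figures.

For Gamma(k, scale θ): mean = kθ, variance = kθ², so CV = 1/√k.
CV = SD/mean = 3.4/6.48 = 0.5247, hence k = 1/CV² = 3.63.
Then θ = mean/k = 6.48/3.63 = 1.78.

k ≈ 3.63, θ ≈ 1.78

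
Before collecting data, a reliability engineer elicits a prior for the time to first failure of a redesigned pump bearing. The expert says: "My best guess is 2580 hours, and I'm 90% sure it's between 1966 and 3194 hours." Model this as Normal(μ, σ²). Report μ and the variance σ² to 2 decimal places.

A symmetric 90% interval runs μ ± z·σ with z = 1.645.
Half-width = 614, so σ = 614/1.645 = 373.285 and σ² = 139342.06.
μ is the stated best guess, 2580.00.

μ = 2580.00, σ² = 139342.06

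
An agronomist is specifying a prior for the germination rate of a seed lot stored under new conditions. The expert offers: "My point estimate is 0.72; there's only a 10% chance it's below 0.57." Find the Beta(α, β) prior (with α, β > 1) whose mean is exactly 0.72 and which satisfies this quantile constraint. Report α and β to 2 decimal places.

With mean 0.72 fixed, write α = 0.72s, β = 0.28s where s = α+β.
Need P(θ < 0.57) = 0.1 under Beta(0.72s, 0.28s). Normal approximation: (q−m)/√(m(1−m)/s) ≈ z_{0.1} = -1.28, so s ≈ 0.72·0.28·(-1.28)²/(0.57−0.72)² = 14.7.
At s = 14.7: P(θ<0.57) ≈ 0.105. Adjusting to match 0.1 gives s ≈ 15.46.
So α = 0.72·15.46 ≈ 11.13, β = 0.28·15.46 ≈ 4.33.

α ≈ 11.13, β ≈ 4.33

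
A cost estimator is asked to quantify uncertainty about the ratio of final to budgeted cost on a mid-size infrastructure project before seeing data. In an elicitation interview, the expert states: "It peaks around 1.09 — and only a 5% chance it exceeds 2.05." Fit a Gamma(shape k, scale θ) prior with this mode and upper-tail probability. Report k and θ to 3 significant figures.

Gamma(k,θ) with k>1 has mode (k−1)θ, so θ = 1.09/(k−1).
Need P(X < 2.05) = 0.95 with θ tied to k this way. Start at k = 2, θ = 1.09: P(X<2.05) ≈ 0.561.
Too low — raise k to concentrate. Iterating converges to k ≈ 7.97.
Then θ = 1.09/(7.97−1) ≈ 0.156.

k ≈ 7.97, θ ≈ 0.156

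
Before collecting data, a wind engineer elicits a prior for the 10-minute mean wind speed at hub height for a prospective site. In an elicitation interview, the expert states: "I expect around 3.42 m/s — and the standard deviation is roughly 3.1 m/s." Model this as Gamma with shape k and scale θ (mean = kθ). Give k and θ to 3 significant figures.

For Gamma(k, scale θ): mean = kθ, variance = kθ², so CV = 1/√k.
CV = SD/mean = 3.1/3.42 = 0.9064, hence k = 1/CV² = 1.22.
Then θ = mean/k = 3.42/1.22 = 2.81.

k ≈ 1.22, θ ≈ 2.81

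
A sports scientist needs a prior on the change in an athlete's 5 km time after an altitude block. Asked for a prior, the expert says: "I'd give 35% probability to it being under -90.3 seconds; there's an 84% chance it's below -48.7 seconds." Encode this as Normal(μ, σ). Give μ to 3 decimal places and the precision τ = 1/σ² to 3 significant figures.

For Normal(μ,σ), the p-quantile is μ + z_p·σ. Here z_{0.35} = -0.3853, z_{0.84} = 0.9945.
So -90.3 = μ − 0.3853σ and -48.7 = μ + 0.9945σ.
Subtracting: σ = (-48.7 − -90.3)/(0.9945 − (-0.3853)) = 30.150.
Then μ = -90.3 − (-0.3853)·30.150 = -78.683.
Precision τ = 1/σ² = 1/30.15² = 0.0011.

μ = -78.683, τ = 0.0011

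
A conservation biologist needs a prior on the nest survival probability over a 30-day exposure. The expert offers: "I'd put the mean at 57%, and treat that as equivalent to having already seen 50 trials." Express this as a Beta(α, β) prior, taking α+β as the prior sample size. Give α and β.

α = 28.5, β = 21.5

Under the effective-sample-size interpretation, Beta(α, β) has prior mean α/(α+β) and prior sample size α+β.
So α+β = 50 and α/(α+β) = 0.57, giving α = 0.57·50 = 28.5 and β = 50 − 28.5 = 21.5.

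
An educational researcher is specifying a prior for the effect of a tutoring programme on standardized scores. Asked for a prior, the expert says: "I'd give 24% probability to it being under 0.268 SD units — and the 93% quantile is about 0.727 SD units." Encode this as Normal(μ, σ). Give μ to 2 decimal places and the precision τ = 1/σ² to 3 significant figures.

For Normal(μ,σ), the p-quantile is μ + z_p·σ. Here z_{0.24} = -0.7063, z_{0.93} = 1.476.
So 0.268 = μ − 0.7063σ and 0.727 = μ + 1.476σ.
Subtracting: σ = (0.727 − 0.268)/(1.476 − (-0.7063)) = 0.21.
Then μ = 0.268 − (-0.7063)·0.21 = 0.42.
Precision τ = 1/σ² = 1/0.2103² = 22.6.

μ = 0.42, τ = 22.6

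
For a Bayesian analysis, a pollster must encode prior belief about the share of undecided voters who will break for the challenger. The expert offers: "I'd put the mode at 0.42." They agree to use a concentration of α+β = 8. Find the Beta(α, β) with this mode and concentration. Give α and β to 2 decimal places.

α = 3.52, β = 4.48

For α,β > 1 the Beta mode is (α−1)/(α+β−2). With α+β = 8, the mode is (α−1)/6.
Set (α−1)/6 = 0.42 → α = 1 + 0.42·6 = 3.52.
β = 8 − α = 4.48.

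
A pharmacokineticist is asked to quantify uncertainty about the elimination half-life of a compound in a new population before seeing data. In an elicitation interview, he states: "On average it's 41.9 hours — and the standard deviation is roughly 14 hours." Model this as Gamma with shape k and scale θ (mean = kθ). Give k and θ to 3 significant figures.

For Gamma(k, scale θ): mean = kθ, variance = kθ², so CV = 1/√k.
CV = SD/mean = 14/41.9 = 0.3341, hence k = 1/CV² = 8.96.
Then θ = mean/k = 41.9/8.96 = 4.68.

k ≈ 8.96, θ ≈ 4.68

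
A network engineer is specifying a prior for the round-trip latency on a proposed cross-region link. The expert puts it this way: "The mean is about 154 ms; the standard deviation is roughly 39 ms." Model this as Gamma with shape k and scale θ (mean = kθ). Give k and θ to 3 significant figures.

For Gamma(k, scale θ): mean = kθ, variance = kθ², so CV = 1/√k.
CV = SD/mean = 39/154 = 0.2532, hence k = 1/CV² = 15.6.
Then θ = mean/k = 154/15.6 = 9.88.

k ≈ 15.6, θ ≈ 9.88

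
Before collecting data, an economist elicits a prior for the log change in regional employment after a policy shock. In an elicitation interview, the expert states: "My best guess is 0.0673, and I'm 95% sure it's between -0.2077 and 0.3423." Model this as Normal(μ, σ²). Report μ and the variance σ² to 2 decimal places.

μ = 0.07, σ² = 0.02

A symmetric 95% interval runs μ ± z·σ with z = 1.96.
Half-width = 0.275, so σ = 0.275/1.96 = 0.140 and σ² = 0.02.
μ is the stated best guess, 0.07.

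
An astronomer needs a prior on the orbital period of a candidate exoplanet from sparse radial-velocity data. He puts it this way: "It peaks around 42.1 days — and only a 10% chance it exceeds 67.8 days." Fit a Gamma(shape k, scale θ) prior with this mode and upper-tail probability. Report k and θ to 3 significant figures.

Gamma(k,θ) with k>1 has mode (k−1)θ, so θ = 42.1/(k−1).
Need P(X < 67.8) = 0.9 with θ tied to k this way. Start at k = 2, θ = 42.1: P(X<67.8) ≈ 0.478.
Too low — raise k to concentrate. Iterating converges to k ≈ 9.28.
Then θ = 42.1/(9.28−1) ≈ 5.08.

k ≈ 9.28, θ ≈ 5.08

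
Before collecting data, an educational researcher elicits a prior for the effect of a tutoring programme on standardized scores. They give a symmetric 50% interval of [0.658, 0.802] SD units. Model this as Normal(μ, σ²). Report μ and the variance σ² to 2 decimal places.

A symmetric 50% interval runs μ ± z·σ with z = 0.6745.
Half-width = 0.072, so σ = 0.072/0.6745 = 0.107 and σ² = 0.01.
μ is the interval midpoint, 0.73.

μ = 0.73, σ² = 0.01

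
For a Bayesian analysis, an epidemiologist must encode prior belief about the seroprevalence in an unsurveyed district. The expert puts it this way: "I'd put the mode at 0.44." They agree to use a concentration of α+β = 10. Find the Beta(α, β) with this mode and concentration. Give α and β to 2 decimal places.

For α,β > 1 the Beta mode is (α−1)/(α+β−2). With α+β = 10, the mode is (α−1)/8.
Set (α−1)/8 = 0.44 → α = 1 + 0.44·8 = 4.52.
β = 10 − α = 5.48.

α = 4.52, β = 5.48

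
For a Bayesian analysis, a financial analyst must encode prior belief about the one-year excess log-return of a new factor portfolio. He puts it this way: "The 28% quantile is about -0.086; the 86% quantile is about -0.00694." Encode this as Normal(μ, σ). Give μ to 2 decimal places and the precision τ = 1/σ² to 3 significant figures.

The p-quantile of Normal(μ,σ) is μ + z_p·σ, with z_{0.28} = -0.5828 and z_{0.86} = 1.08.
Eliminate σ: μ = (z₂·x₁ − z₁·x₂)/(z₂ − z₁) = (1.08·-0.086 − (-0.5828)·-0.00694)/1.663 = -0.06.
Then σ = (x₂ − x₁)/(z₂ − z₁) = (-0.00694 − -0.086)/1.663 = 0.05.
Precision τ = 1/σ² = 1/0.04754² = 443.

μ = -0.06, τ = 443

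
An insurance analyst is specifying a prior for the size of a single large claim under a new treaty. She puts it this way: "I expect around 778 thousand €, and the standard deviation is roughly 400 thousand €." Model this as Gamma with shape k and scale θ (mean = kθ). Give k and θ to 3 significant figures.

k ≈ 3.78, θ ≈ 206

For Gamma(k, scale θ): mean = kθ, variance = kθ², so CV = 1/√k.
CV = SD/mean = 400/778 = 0.5141, hence k = 1/CV² = 3.78.
Then θ = mean/k = 778/3.78 = 206.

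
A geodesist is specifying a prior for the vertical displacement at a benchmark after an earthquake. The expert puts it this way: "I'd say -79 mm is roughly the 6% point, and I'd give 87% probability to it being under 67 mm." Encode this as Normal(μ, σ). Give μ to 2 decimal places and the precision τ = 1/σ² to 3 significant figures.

μ = 5.66, τ = 0.000337

The p-quantile of Normal(μ,σ) is μ + z_p·σ, with z_{0.06} = -1.555 and z_{0.87} = 1.126.
Eliminate σ: μ = (z₂·x₁ − z₁·x₂)/(z₂ − z₁) = (1.126·-79 − (-1.555)·67)/2.681 = 5.66.
Then σ = (x₂ − x₁)/(z₂ − z₁) = (67 − -79)/2.681 = 54.45.
Precision τ = 1/σ² = 1/54.45² = 0.000337.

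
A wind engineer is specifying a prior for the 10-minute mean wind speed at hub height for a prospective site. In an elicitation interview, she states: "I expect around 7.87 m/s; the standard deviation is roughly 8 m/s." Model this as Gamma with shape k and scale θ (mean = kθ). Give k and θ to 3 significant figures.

k ≈ 0.968, θ ≈ 8.13

For Gamma(k, scale θ): mean = kθ, variance = kθ², so CV = 1/√k.
CV = SD/mean = 8/7.87 = 1.017, hence k = 1/CV² = 0.968.
Then θ = mean/k = 7.87/0.968 = 8.13.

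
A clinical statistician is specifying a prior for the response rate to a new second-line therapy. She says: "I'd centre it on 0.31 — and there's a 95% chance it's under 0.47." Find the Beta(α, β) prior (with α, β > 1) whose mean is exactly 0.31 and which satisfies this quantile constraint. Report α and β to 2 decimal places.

With mean 0.31 fixed, write α = 0.31s, β = 0.69s where s = α+β.
Need P(θ < 0.47) = 0.95 under Beta(0.31s, 0.69s). Normal approximation: (q−m)/√(m(1−m)/s) ≈ z_{0.95} = 1.64, so s ≈ 0.31·0.69·(1.64)²/(0.47−0.31)² = 22.6.
At s = 22.6: P(θ<0.47) ≈ 0.944. Adjusting to match 0.95 gives s ≈ 24.34.
So α = 0.31·24.34 ≈ 7.55, β = 0.69·24.34 ≈ 16.80.

α ≈ 7.55, β ≈ 16.80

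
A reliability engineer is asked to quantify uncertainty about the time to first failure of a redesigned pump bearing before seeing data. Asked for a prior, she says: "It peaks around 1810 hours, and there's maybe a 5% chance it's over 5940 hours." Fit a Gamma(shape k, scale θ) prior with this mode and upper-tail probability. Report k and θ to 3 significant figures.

k ≈ 2.85, θ ≈ 979

Gamma(k,θ) with k>1 has mode (k−1)θ, so θ = 1810/(k−1).
Need P(X < 5940) = 0.95 with θ tied to k this way. Start at k = 2, θ = 1810: P(X<5940) ≈ 0.839.
Too low — raise k to concentrate. Iterating converges to k ≈ 2.85.
Then θ = 1810/(2.85−1) ≈ 979.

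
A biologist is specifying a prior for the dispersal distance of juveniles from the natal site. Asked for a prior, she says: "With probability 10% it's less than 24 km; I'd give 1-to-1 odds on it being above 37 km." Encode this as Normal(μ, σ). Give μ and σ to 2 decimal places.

μ = 37.00, σ = 10.14

The p-quantile of Normal(μ,σ) is μ + z_p·σ, with z_{0.1} = -1.282 and z_{0.5} = 0.
Eliminate σ: μ = (z₂·x₁ − z₁·x₂)/(z₂ − z₁) = (0·24 − (-1.282)·37)/1.282 = 37.00.
Then σ = (x₂ − x₁)/(z₂ − z₁) = (37 − 24)/1.282 = 10.14.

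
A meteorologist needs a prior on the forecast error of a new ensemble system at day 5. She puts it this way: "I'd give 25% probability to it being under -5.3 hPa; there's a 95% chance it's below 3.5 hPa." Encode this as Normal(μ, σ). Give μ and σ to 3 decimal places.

μ = -2.741, σ = 3.794

The p-quantile of Normal(μ,σ) is μ + z_p·σ, with z_{0.25} = -0.6745 and z_{0.95} = 1.645.
Eliminate σ: μ = (z₂·x₁ − z₁·x₂)/(z₂ − z₁) = (1.645·-5.3 − (-0.6745)·3.5)/2.319 = -2.741.
Then σ = (x₂ − x₁)/(z₂ − z₁) = (3.5 − -5.3)/2.319 = 3.794.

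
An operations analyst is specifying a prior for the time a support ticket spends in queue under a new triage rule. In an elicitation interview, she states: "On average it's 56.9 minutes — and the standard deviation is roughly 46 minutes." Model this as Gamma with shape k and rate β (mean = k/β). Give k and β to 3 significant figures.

For Gamma(k, rate β): mean = k/β, variance = k/β², so CV = 1/√k.
CV = SD/mean = 46/56.9 = 0.8084, hence k = 1/CV² = 1.53.
Then β = k/mean = 1.53/56.9 = 0.0269.

k ≈ 1.53, β ≈ 0.0269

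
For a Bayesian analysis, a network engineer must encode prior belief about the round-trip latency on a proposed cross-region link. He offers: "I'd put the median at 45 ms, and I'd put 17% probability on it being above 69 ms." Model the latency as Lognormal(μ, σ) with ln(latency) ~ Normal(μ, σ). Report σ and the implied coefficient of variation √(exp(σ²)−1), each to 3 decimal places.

If T ~ Lognormal(μ,σ) then ln T ~ Normal(μ,σ), so the p-quantile of ln T is μ + z_p·σ.
ln(45) = 3.807 and ln(69) = 4.234; z_{0.5} = 0, z_{0.83} = 0.9542.
σ = (4.234 − 3.807)/(0.9542 − (0)) = 0.448.
μ = 3.807 − (0)·0.448 = 3.807.
CV = √(exp(σ²)−1) = √(exp(0.2007)−1) = 0.471.

σ ≈ 0.448, CV ≈ 0.471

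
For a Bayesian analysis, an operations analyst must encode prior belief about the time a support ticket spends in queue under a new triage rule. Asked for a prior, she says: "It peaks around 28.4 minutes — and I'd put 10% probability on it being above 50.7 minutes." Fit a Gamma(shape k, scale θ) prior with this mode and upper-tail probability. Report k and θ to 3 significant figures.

Gamma(k,θ) with k>1 has mode (k−1)θ, so θ = 28.4/(k−1).
Need P(X < 50.7) = 0.9 with θ tied to k this way. Start at k = 2, θ = 28.4: P(X<50.7) ≈ 0.533.
Too low — raise k to concentrate. Iterating converges to k ≈ 6.66.
Then θ = 28.4/(6.66−1) ≈ 5.01.

k ≈ 6.66, θ ≈ 5.01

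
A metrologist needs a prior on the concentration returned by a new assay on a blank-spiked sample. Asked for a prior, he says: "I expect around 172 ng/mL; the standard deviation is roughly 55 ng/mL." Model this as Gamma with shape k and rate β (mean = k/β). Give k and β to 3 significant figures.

For Gamma(k, rate β): mean = k/β, variance = k/β², so CV = 1/√k.
CV = SD/mean = 55/172 = 0.3198, hence k = 1/CV² = 9.78.
Then β = k/mean = 9.78/172 = 0.0569.

k ≈ 9.78, β ≈ 0.0569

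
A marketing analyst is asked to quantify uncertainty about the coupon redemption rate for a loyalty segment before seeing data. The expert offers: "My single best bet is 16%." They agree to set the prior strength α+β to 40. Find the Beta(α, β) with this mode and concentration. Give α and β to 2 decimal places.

α = 7.08, β = 32.92

For α,β > 1 the Beta mode is (α−1)/(α+β−2). With α+β = 40, the mode is (α−1)/38.
Set (α−1)/38 = 0.16 → α = 1 + 0.16·38 = 7.08.
β = 40 − α = 32.92.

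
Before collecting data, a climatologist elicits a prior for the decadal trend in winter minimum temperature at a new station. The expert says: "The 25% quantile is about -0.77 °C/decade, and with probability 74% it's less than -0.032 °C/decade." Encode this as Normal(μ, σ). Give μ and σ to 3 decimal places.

For Normal(μ,σ), the p-quantile is μ + z_p·σ. Here z_{0.25} = -0.6745, z_{0.74} = 0.6433.
So -0.77 = μ − 0.6745σ and -0.032 = μ + 0.6433σ.
Subtracting: σ = (-0.032 − -0.77)/(0.6433 − (-0.6745)) = 0.560.
Then μ = -0.77 − (-0.6745)·0.560 = -0.392.

μ = -0.392, σ = 0.560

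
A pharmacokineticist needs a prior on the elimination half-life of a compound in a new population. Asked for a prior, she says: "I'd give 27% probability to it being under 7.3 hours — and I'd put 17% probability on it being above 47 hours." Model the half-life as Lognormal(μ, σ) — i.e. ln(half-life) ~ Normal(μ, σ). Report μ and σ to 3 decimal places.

If T ~ Lognormal(μ,σ) then ln T ~ Normal(μ,σ), so the p-quantile of ln T is μ + z_p·σ.
ln(7.3) = 1.988 and ln(47) = 3.85; z_{0.27} = -0.6128, z_{0.83} = 0.9542.
σ = (3.85 − 1.988)/(0.9542 − (-0.6128)) = 1.188.
μ = 1.988 − (-0.6128)·1.188 = 2.716.

μ ≈ 2.716, σ ≈ 1.188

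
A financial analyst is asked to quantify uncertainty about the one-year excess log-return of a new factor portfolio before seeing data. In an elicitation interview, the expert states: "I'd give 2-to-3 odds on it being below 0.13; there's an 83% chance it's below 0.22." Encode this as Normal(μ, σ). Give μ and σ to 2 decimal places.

For Normal(μ,σ), the p-quantile is μ + z_p·σ. Here z_{0.4} = -0.2533, z_{0.83} = 0.9542.
So 0.13 = μ − 0.2533σ and 0.22 = μ + 0.9542σ.
Subtracting: σ = (0.22 − 0.13)/(0.9542 − (-0.2533)) = 0.07.
Then μ = 0.13 − (-0.2533)·0.07 = 0.15.

μ = 0.15, σ = 0.07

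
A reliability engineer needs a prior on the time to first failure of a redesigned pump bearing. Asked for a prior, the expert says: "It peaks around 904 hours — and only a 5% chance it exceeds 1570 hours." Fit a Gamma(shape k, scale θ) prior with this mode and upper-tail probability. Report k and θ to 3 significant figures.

k ≈ 10.2, θ ≈ 98.7

Gamma(k,θ) with k>1 has mode (k−1)θ, so θ = 904/(k−1).
Need P(X < 1570) = 0.95 with θ tied to k this way. Start at k = 2, θ = 904: P(X<1570) ≈ 0.518.
Too low — raise k to concentrate. Iterating converges to k ≈ 10.2.
Then θ = 904/(10.2−1) ≈ 98.7.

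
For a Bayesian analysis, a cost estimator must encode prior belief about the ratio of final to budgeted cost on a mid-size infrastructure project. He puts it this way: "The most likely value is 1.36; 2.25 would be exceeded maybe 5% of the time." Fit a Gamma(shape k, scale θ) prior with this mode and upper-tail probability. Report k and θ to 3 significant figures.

Gamma(k,θ) with k>1 has mode (k−1)θ, so θ = 1.36/(k−1).
Need P(X < 2.25) = 0.95 with θ tied to k this way. Start at k = 2, θ = 1.36: P(X<2.25) ≈ 0.492.
Too low — raise k to concentrate. Iterating converges to k ≈ 12.
Then θ = 1.36/(12−1) ≈ 0.123.

k ≈ 12, θ ≈ 0.123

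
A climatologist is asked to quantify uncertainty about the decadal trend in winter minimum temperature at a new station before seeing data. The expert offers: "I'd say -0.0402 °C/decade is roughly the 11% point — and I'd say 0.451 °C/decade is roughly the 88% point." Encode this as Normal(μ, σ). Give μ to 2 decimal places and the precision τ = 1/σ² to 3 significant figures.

The p-quantile of Normal(μ,σ) is μ + z_p·σ, with z_{0.11} = -1.227 and z_{0.88} = 1.175.
Eliminate σ: μ = (z₂·x₁ − z₁·x₂)/(z₂ − z₁) = (1.175·-0.0402 − (-1.227)·0.451)/2.402 = 0.21.
Then σ = (x₂ − x₁)/(z₂ − z₁) = (0.451 − -0.0402)/2.402 = 0.20.
Precision τ = 1/σ² = 1/0.2045² = 23.9.

μ = 0.21, τ = 23.9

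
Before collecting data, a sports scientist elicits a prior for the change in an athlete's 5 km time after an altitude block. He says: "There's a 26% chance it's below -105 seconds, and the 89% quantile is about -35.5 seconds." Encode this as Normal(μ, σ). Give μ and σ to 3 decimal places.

For Normal(μ,σ), the p-quantile is μ + z_p·σ. Here z_{0.26} = -0.6433, z_{0.89} = 1.227.
So -105 = μ − 0.6433σ and -35.5 = μ + 1.227σ.
Subtracting: σ = (-35.5 − -105)/(1.227 − (-0.6433)) = 37.168.
Then μ = -105 − (-0.6433)·37.168 = -81.088.

μ = -81.088, σ = 37.168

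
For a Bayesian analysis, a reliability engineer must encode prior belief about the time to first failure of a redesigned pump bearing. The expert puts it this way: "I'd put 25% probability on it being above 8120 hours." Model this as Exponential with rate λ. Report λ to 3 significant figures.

λ ≈ 0.000171

P(T > 8120.0) = e^(−λ·8120.0) = 0.25, so λ = −ln(0.25)/8120.0 = 0.000171.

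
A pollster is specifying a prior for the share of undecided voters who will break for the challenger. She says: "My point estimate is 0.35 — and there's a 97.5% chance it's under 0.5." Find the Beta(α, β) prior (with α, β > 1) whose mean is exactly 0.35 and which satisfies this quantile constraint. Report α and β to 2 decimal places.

With mean 0.35 fixed, write α = 0.35s, β = 0.65s where s = α+β.
Need P(θ < 0.5) = 0.975 under Beta(0.35s, 0.65s). Normal approximation: (q−m)/√(m(1−m)/s) ≈ z_{0.975} = 1.96, so s ≈ 0.35·0.65·(1.96)²/(0.5−0.35)² = 38.8.
At s = 38.8: P(θ<0.5) ≈ 0.972. Adjusting to match 0.975 gives s ≈ 41.15.
So α = 0.35·41.15 ≈ 14.40, β = 0.65·41.15 ≈ 26.75.

α ≈ 14.40, β ≈ 26.75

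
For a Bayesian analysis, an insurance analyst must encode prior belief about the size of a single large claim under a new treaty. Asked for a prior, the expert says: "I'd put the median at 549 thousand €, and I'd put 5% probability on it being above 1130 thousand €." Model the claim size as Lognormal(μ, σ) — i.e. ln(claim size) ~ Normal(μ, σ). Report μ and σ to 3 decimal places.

If T ~ Lognormal(μ,σ) then ln T ~ Normal(μ,σ), so the p-quantile of ln T is μ + z_p·σ.
ln(549) = 6.308 and ln(1130) = 7.03; z_{0.5} = 0, z_{0.95} = 1.645.
σ = (7.03 − 6.308)/(1.645 − (0)) = 0.439.
μ = 6.308 − (0)·0.439 = 6.308.

μ ≈ 6.308, σ ≈ 0.439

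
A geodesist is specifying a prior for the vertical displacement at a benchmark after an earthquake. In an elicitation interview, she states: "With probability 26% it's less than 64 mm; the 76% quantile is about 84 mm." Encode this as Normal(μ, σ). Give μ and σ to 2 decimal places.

μ = 73.53, σ = 14.82

The p-quantile of Normal(μ,σ) is μ + z_p·σ, with z_{0.26} = -0.6433 and z_{0.76} = 0.7063.
Eliminate σ: μ = (z₂·x₁ − z₁·x₂)/(z₂ − z₁) = (0.7063·64 − (-0.6433)·84)/1.35 = 73.53.
Then σ = (x₂ − x₁)/(z₂ − z₁) = (84 − 64)/1.35 = 14.82.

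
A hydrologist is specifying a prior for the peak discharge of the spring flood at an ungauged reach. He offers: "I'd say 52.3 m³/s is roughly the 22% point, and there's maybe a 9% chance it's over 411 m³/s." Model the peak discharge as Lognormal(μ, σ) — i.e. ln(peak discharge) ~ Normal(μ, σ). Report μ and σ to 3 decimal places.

μ ≈ 4.710, σ ≈ 0.976

If T ~ Lognormal(μ,σ) then ln T ~ Normal(μ,σ), so the p-quantile of ln T is μ + z_p·σ.
ln(52.3) = 3.957 and ln(411) = 6.019; z_{0.22} = -0.7722, z_{0.91} = 1.341.
σ = (6.019 − 3.957)/(1.341 − (-0.7722)) = 0.976.
μ = 3.957 − (-0.7722)·0.976 = 4.710.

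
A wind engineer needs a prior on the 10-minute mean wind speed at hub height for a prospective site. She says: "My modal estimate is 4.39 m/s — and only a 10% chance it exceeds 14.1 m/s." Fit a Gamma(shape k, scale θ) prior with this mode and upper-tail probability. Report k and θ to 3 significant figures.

Gamma(k,θ) with k>1 has mode (k−1)θ, so θ = 4.39/(k−1).
Need P(X < 14.1) = 0.9 with θ tied to k this way. Start at k = 2, θ = 4.39: P(X<14.1) ≈ 0.830.
Too low — raise k to concentrate. Iterating converges to k ≈ 2.39.
Then θ = 4.39/(2.39−1) ≈ 3.16.

k ≈ 2.39, θ ≈ 3.16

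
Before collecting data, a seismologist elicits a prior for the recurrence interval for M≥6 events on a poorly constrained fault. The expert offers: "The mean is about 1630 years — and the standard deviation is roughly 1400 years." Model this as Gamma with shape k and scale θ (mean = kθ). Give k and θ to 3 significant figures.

For Gamma(k, scale θ): mean = kθ, variance = kθ², so CV = 1/√k.
CV = SD/mean = 1400/1630 = 0.8589, hence k = 1/CV² = 1.36.
Then θ = mean/k = 1630/1.36 = 1200.

k ≈ 1.36, θ ≈ 1200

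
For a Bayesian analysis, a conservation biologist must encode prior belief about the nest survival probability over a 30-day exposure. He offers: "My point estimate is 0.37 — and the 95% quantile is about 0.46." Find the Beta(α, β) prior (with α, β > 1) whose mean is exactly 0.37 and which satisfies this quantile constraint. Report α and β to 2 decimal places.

α ≈ 29.69, β ≈ 50.55

With mean 0.37 fixed, write α = 0.37s, β = 0.63s where s = α+β.
Need P(θ < 0.46) = 0.95 under Beta(0.37s, 0.63s). Normal approximation: (q−m)/√(m(1−m)/s) ≈ z_{0.95} = 1.64, so s ≈ 0.37·0.63·(1.64)²/(0.46−0.37)² = 77.9.
At s = 77.9: P(θ<0.46) ≈ 0.947. Adjusting to match 0.95 gives s ≈ 80.24.
So α = 0.37·80.24 ≈ 29.69, β = 0.63·80.24 ≈ 50.55.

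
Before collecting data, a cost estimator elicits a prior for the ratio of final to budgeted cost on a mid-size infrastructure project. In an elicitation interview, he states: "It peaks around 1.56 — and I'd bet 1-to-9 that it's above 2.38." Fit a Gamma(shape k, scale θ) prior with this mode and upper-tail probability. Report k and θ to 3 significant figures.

Gamma(k,θ) with k>1 has mode (k−1)θ, so θ = 1.56/(k−1).
Need P(X < 2.38) = 0.9 with θ tied to k this way. Start at k = 2, θ = 1.56: P(X<2.38) ≈ 0.451.
Too low — raise k to concentrate. Iterating converges to k ≈ 11.5.
Then θ = 1.56/(11.5−1) ≈ 0.149.

k ≈ 11.5, θ ≈ 0.149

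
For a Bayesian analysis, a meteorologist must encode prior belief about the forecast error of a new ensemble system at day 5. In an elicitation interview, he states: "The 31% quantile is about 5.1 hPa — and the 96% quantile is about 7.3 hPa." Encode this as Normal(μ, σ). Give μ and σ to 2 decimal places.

The p-quantile of Normal(μ,σ) is μ + z_p·σ, with z_{0.31} = -0.4959 and z_{0.96} = 1.751.
Eliminate σ: μ = (z₂·x₁ − z₁·x₂)/(z₂ − z₁) = (1.751·5.1 − (-0.4959)·7.3)/2.247 = 5.59.
Then σ = (x₂ − x₁)/(z₂ − z₁) = (7.3 − 5.1)/2.247 = 0.98.

μ = 5.59, σ = 0.98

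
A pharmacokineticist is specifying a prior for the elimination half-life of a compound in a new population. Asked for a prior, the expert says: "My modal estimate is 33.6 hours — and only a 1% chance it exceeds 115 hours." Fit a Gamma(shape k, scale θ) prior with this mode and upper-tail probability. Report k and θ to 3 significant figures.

k ≈ 3.88, θ ≈ 11.7

Gamma(k,θ) with k>1 has mode (k−1)θ, so θ = 33.6/(k−1).
Need P(X < 115) = 0.99 with θ tied to k this way. Start at k = 2, θ = 33.6: P(X<115) ≈ 0.856.
Too low — raise k to concentrate. Iterating converges to k ≈ 3.88.
Then θ = 33.6/(3.88−1) ≈ 11.7.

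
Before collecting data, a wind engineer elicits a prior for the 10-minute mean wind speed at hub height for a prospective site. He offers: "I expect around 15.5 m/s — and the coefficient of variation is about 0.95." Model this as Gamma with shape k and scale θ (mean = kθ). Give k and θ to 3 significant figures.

For Gamma(k, scale θ): mean = kθ, variance = kθ², so CV = 1/√k.
CV = 0.95, hence k = 1/CV² = 1.11.
Then θ = mean/k = 15.5/1.11 = 14.

k ≈ 1.11, θ ≈ 14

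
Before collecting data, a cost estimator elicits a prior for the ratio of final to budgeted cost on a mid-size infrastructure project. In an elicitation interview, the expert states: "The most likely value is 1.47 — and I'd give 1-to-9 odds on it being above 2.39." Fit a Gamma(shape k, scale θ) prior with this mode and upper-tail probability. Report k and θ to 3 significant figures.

k ≈ 8.97, θ ≈ 0.184

Gamma(k,θ) with k>1 has mode (k−1)θ, so θ = 1.47/(k−1).
Need P(X < 2.39) = 0.9 with θ tied to k this way. Start at k = 2, θ = 1.47: P(X<2.39) ≈ 0.483.
Too low — raise k to concentrate. Iterating converges to k ≈ 8.97.
Then θ = 1.47/(8.97−1) ≈ 0.184.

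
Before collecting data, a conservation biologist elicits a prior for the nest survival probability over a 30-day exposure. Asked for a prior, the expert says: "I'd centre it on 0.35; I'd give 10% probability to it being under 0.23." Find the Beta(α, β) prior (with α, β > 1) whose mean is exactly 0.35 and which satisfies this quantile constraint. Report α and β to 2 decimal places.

With mean 0.35 fixed, write α = 0.35s, β = 0.65s where s = α+β.
Need P(θ < 0.23) = 0.1 under Beta(0.35s, 0.65s). Normal approximation: (q−m)/√(m(1−m)/s) ≈ z_{0.1} = -1.28, so s ≈ 0.35·0.65·(-1.28)²/(0.23−0.35)² = 25.9.
At s = 25.9: P(θ<0.23) ≈ 0.092. Adjusting to match 0.1 gives s ≈ 24.32.
So α = 0.35·24.32 ≈ 8.51, β = 0.65·24.32 ≈ 15.81.

α ≈ 8.51, β ≈ 15.81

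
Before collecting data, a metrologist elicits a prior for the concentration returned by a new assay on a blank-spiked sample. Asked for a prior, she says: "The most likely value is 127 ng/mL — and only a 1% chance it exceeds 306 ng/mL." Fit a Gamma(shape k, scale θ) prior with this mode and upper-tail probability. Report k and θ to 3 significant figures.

k ≈ 7.12, θ ≈ 20.8

Gamma(k,θ) with k>1 has mode (k−1)θ, so θ = 127/(k−1).
Need P(X < 306) = 0.99 with θ tied to k this way. Start at k = 2, θ = 127: P(X<306) ≈ 0.694.
Too low — raise k to concentrate. Iterating converges to k ≈ 7.12.
Then θ = 127/(7.12−1) ≈ 20.8.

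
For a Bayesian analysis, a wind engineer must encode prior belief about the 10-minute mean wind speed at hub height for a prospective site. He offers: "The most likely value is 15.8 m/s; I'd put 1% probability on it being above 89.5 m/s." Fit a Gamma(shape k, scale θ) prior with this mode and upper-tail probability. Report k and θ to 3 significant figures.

Gamma(k,θ) with k>1 has mode (k−1)θ, so θ = 15.8/(k−1).
Need P(X < 89.5) = 0.99 with θ tied to k this way. Start at k = 2, θ = 15.8: P(X<89.5) ≈ 0.977.
Too low — raise k to concentrate. Iterating converges to k ≈ 2.25.
Then θ = 15.8/(2.25−1) ≈ 12.6.

k ≈ 2.25, θ ≈ 12.6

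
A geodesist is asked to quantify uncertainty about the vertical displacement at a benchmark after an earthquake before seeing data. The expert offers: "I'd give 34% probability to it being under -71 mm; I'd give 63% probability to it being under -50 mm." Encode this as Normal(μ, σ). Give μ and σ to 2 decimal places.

The p-quantile of Normal(μ,σ) is μ + z_p·σ, with z_{0.34} = -0.4125 and z_{0.63} = 0.3319.
Eliminate σ: μ = (z₂·x₁ − z₁·x₂)/(z₂ − z₁) = (0.3319·-71 − (-0.4125)·-50)/0.7443 = -59.36.
Then σ = (x₂ − x₁)/(z₂ − z₁) = (-50 − -71)/0.7443 = 28.21.

μ = -59.36, σ = 28.21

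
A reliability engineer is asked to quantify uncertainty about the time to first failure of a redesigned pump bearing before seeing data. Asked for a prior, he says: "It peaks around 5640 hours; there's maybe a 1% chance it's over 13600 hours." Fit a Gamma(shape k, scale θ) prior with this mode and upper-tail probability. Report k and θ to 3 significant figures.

Gamma(k,θ) with k>1 has mode (k−1)θ, so θ = 5640/(k−1).
Need P(X < 13600) = 0.99 with θ tied to k this way. Start at k = 2, θ = 5640: P(X<13600) ≈ 0.694.
Too low — raise k to concentrate. Iterating converges to k ≈ 7.11.
Then θ = 5640/(7.11−1) ≈ 924.

k ≈ 7.11, θ ≈ 924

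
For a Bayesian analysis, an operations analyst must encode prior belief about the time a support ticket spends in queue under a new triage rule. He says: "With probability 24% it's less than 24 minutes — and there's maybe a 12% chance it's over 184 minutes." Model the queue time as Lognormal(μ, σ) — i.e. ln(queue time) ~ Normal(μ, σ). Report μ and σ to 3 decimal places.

If T ~ Lognormal(μ,σ) then ln T ~ Normal(μ,σ), so the p-quantile of ln T is μ + z_p·σ.
ln(24) = 3.178 and ln(184) = 5.215; z_{0.24} = -0.7063, z_{0.88} = 1.175.
σ = (5.215 − 3.178)/(1.175 − (-0.7063)) = 1.083.
μ = 3.178 − (-0.7063)·1.083 = 3.943.

μ ≈ 3.943, σ ≈ 1.083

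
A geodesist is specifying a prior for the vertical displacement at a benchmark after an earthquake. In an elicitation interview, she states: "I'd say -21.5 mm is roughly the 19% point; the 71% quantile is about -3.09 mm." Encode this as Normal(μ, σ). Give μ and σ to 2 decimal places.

μ = -10.21, σ = 12.86

For Normal(μ,σ), the p-quantile is μ + z_p·σ. Here z_{0.19} = -0.8779, z_{0.71} = 0.5534.
So -21.5 = μ − 0.8779σ and -3.09 = μ + 0.5534σ.
Subtracting: σ = (-3.09 − -21.5)/(0.5534 − (-0.8779)) = 12.86.
Then μ = -21.5 − (-0.8779)·12.86 = -10.21.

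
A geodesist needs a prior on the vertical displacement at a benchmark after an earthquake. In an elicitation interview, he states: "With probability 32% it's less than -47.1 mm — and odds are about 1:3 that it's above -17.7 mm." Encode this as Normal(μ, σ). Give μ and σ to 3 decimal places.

μ = -35.061, σ = 25.740

The p-quantile of Normal(μ,σ) is μ + z_p·σ, with z_{0.32} = -0.4677 and z_{0.75} = 0.6745.
Eliminate σ: μ = (z₂·x₁ − z₁·x₂)/(z₂ − z₁) = (0.6745·-47.1 − (-0.4677)·-17.7)/1.142 = -35.061.
Then σ = (x₂ − x₁)/(z₂ − z₁) = (-17.7 − -47.1)/1.142 = 25.740.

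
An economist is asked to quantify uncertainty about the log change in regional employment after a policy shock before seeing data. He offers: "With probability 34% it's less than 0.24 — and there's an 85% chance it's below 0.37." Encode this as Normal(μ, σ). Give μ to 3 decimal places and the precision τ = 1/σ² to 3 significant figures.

μ = 0.277, τ = 124

For Normal(μ,σ), the p-quantile is μ + z_p·σ. Here z_{0.34} = -0.4125, z_{0.85} = 1.036.
So 0.24 = μ − 0.4125σ and 0.37 = μ + 1.036σ.
Subtracting: σ = (0.37 − 0.24)/(1.036 − (-0.4125)) = 0.090.
Then μ = 0.24 − (-0.4125)·0.090 = 0.277.
Precision τ = 1/σ² = 1/0.08972² = 124.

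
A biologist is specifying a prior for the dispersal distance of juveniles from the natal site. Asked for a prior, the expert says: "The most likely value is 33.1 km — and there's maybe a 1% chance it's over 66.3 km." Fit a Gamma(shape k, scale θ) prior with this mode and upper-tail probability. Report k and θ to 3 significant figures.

Gamma(k,θ) with k>1 has mode (k−1)θ, so θ = 33.1/(k−1).
Need P(X < 66.3) = 0.99 with θ tied to k this way. Start at k = 2, θ = 33.1: P(X<66.3) ≈ 0.595.
Too low — raise k to concentrate. Iterating converges to k ≈ 11.2.
Then θ = 33.1/(11.2−1) ≈ 3.25.

k ≈ 11.2, θ ≈ 3.25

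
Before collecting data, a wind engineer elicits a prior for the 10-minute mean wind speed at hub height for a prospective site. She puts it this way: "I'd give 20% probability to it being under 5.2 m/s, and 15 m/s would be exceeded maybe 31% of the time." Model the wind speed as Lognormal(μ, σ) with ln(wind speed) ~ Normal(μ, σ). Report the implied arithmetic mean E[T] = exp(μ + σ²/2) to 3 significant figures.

E[T] ≈ 13.9 m/s

If T ~ Lognormal(μ,σ) then ln T ~ Normal(μ,σ), so the p-quantile of ln T is μ + z_p·σ.
ln(5.2) = 1.649 and ln(15) = 2.708; z_{0.2} = -0.8416, z_{0.69} = 0.4959.
σ = (2.708 − 1.649)/(0.4959 − (-0.8416)) = 0.792.
μ = 1.649 − (-0.8416)·0.792 = 2.315.
E[T] = exp(μ + σ²/2) = exp(2.315 + 0.3137) = 13.9 m/s.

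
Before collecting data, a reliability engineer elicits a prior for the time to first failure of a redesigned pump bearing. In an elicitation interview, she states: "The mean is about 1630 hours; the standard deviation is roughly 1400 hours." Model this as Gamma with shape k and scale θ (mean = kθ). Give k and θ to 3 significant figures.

For Gamma(k, scale θ): mean = kθ, variance = kθ², so CV = 1/√k.
CV = SD/mean = 1400/1630 = 0.8589, hence k = 1/CV² = 1.36.
Then θ = mean/k = 1630/1.36 = 1200.

k ≈ 1.36, θ ≈ 1200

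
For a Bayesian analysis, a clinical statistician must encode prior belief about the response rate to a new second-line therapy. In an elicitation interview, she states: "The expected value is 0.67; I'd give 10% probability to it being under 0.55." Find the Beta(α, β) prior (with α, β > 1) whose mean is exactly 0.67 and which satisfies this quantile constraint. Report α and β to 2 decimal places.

With mean 0.67 fixed, write α = 0.67s, β = 0.33s where s = α+β.
Need P(θ < 0.55) = 0.1 under Beta(0.67s, 0.33s). Normal approximation: (q−m)/√(m(1−m)/s) ≈ z_{0.1} = -1.28, so s ≈ 0.67·0.33·(-1.28)²/(0.55−0.67)² = 25.2.
At s = 25.2: P(θ<0.55) ≈ 0.103. Adjusting to match 0.1 gives s ≈ 26.01.
So α = 0.67·26.01 ≈ 17.43, β = 0.33·26.01 ≈ 8.58.

α ≈ 17.43, β ≈ 8.58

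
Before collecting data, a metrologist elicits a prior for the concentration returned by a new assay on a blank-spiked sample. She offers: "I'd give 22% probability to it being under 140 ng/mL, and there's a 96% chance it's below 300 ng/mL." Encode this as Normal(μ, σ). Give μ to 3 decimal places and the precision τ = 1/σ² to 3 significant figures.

μ = 188.972, τ = 0.000249

The p-quantile of Normal(μ,σ) is μ + z_p·σ, with z_{0.22} = -0.7722 and z_{0.96} = 1.751.
Eliminate σ: μ = (z₂·x₁ − z₁·x₂)/(z₂ − z₁) = (1.751·140 − (-0.7722)·300)/2.523 = 188.972.
Then σ = (x₂ − x₁)/(z₂ − z₁) = (300 − 140)/2.523 = 63.420.
Precision τ = 1/σ² = 1/63.42² = 0.000249.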